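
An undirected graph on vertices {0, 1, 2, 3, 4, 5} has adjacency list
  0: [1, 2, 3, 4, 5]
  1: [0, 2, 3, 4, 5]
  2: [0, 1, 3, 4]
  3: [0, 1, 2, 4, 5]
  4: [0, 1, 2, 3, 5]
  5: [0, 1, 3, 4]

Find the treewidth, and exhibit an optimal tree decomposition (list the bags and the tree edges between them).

Each bag holds 5 vertices, so the decomposition has width 4, which upper-bounds the treewidth. For the lower bound, the 5 vertices {0, 1, 2, 3, 4} are pairwise adjacent, and any tree decomposition puts a clique entirely inside one bag — forcing width ≥ 4. Therefore the treewidth is 4.

Treewidth 4.
Bags: B1 = {0, 1, 3, 4, 5}  B2 = {0, 1, 2, 3, 4}
Tree: B1–B2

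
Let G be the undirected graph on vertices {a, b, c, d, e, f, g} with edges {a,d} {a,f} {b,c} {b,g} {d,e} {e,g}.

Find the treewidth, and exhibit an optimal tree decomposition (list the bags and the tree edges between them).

Treewidth 1.
One such decomposition:
Bags: B1 = {a, f}  B2 = {a, d}  B3 = {d, e}  B4 = {e, g}  B5 = {b, g}  B6 = {b, c}
Tree: B1–B2, B2–B3, B3–B4, B4–B5, B5–B6

The largest bag has 2 vertices, giving width 1; this decomposition certifies tw(G) ≤ 1. Since G has at least one edge (e.g. f–a), it is not an edgeless graph, so tw(G) ≥ 1. Hence tw(G) = 1 exactly.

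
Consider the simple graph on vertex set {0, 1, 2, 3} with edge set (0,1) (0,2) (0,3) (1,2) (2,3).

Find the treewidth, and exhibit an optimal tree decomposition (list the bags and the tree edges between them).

Every bag has size at most 3, so the width is 3 − 1 = 2 and tw(G) ≤ 2. For the lower bound, the 3 vertices {0, 1, 2} are pairwise adjacent, and any tree decomposition puts a clique entirely inside one bag — forcing width ≥ 2. The upper and lower bounds meet at 2, so that is the treewidth.

Treewidth 2.
Bags: B1 = {0, 2, 3}  B2 = {0, 1, 2}
Tree: B1–B2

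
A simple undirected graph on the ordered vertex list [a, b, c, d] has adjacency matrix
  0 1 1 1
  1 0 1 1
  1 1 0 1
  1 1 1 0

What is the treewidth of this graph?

A width-3 tree decomposition is:
Bags: B1 = {a, b, c, d}
Tree: (single bag)
A single bag containing all 4 vertices is trivially a valid decomposition of width 3. Conversely, {a, b, c, d} is a clique of size 4, and the vertices of any clique must share a bag in every tree decomposition; so some bag has ≥ 4 vertices and tw(G) ≥ 3. Therefore the treewidth is 3.

3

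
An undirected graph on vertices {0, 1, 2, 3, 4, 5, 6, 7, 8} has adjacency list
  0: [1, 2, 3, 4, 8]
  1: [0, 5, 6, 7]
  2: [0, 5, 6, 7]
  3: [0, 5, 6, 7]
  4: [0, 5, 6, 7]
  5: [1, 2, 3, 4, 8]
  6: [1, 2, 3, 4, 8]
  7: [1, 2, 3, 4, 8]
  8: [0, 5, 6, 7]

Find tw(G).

A width-4 tree decomposition is:
Bags: B1 = {0, 3, 5, 6, 7}  B2 = {0, 4, 5, 6, 7}  B3 = {0, 2, 5, 6, 7}  B4 = {0, 1, 5, 6, 7}  B5 = {0, 5, 6, 7, 8}
Tree: B1–B2, B2–B3, B3–B4, B4–B5
The largest bag has 5 vertices, giving width 4; this decomposition certifies tw(G) ≤ 4. For the lower bound: the 5 vertex sets {3,6}, {0,4}, {2,7}, {5}, {1} are disjoint, each induces a connected subgraph, and every pair is joined by at least one edge of G. Contracting each set to a single vertex therefore yields K_{5} as a minor, and since treewidth is minor-monotone, tw(G) ≥ tw(K_{5}) = 4. Therefore the treewidth is 4.

4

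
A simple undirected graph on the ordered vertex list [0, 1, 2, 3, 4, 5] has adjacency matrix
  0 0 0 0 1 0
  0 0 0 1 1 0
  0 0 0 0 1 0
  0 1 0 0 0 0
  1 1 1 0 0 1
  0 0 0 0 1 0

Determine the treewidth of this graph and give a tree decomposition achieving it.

Treewidth 1.
Bags: B1 = {0, 4}  B2 = {4, 5}  B3 = {1, 4}  B4 = {1, 3}  B5 = {2, 4}
Tree: B1–B2, B1–B3, B3–B4, B2–B5

Each bag holds 2 vertices, so the decomposition has width 1, which upper-bounds the treewidth. G has an edge, so its treewidth is at least 1. Hence tw(G) = 1 exactly.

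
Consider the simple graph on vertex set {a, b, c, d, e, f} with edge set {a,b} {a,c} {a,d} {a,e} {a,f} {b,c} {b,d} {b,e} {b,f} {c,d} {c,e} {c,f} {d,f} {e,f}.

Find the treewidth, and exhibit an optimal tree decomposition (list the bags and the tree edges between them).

Treewidth 4.
One optimal decomposition is:
Bags: B1 = {a, b, c, d, f}  B2 = {a, b, c, e, f}
Tree: B1–B2

Every bag has size at most 5, so the width is 5 − 1 = 4 and tw(G) ≤ 4. On the other hand G contains the 5-clique {a, b, c, d, f}. A clique must lie in a single bag of any decomposition, so no decomposition can have width below 4. The upper and lower bounds meet at 4, so that is the treewidth.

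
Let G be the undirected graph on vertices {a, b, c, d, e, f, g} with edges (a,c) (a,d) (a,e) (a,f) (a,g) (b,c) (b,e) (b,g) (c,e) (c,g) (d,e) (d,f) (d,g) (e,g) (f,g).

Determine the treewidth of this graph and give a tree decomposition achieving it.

Treewidth 3.
Bags: B1 = {b, c, e, g}  B2 = {a, c, e, g}  B3 = {a, d, e, g}  B4 = {a, d, f, g}
Tree: B1–B2, B2–B3, B3–B4

Each bag holds 4 vertices, so the decomposition has width 3, which upper-bounds the treewidth. For the lower bound, the 4 vertices {a, d, e, g} are pairwise adjacent, and any tree decomposition puts a clique entirely inside one bag — forcing width ≥ 3. Hence tw(G) = 3 exactly.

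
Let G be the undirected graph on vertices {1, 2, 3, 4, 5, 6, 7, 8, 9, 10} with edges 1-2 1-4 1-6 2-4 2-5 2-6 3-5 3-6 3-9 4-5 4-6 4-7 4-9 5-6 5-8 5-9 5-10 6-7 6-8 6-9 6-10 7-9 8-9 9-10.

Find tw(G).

3

A width-3 tree decomposition is:
Bags: B1 = {4, 5, 6, 9}  B2 = {5, 6, 9, 10}  B3 = {2, 4, 5, 6}  B4 = {3, 5, 6, 9}  B5 = {4, 6, 7, 9}  B6 = {1, 2, 4, 6}  B7 = {5, 6, 8, 9}
Tree: B1–B2, B1–B3, B2–B4, B1–B5, B3–B6, B4–B7
Each bag holds 4 vertices, so the decomposition has width 3, which upper-bounds the treewidth. Conversely, {1, 2, 4, 6} is a clique of size 4, and the vertices of any clique must share a bag in every tree decomposition; so some bag has ≥ 4 vertices and tw(G) ≥ 3. Therefore the treewidth is 3.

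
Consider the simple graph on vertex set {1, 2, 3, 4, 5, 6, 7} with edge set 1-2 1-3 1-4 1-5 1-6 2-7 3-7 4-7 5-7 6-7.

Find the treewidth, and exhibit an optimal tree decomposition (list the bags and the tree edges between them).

The largest bag has 3 vertices, giving width 2; this decomposition certifies tw(G) ≤ 2. The edges 1–5–7–6–1 form a cycle, so G is not a tree and its treewidth is at least 2. The upper and lower bounds meet at 2, so that is the treewidth.

Treewidth 2.
Bags: B1 = {1, 5, 7}  B2 = {1, 6, 7}  B3 = {1, 2, 7}  B4 = {1, 4, 7}  B5 = {1, 3, 7}
Tree: B1–B2, B2–B3, B3–B4, B4–B5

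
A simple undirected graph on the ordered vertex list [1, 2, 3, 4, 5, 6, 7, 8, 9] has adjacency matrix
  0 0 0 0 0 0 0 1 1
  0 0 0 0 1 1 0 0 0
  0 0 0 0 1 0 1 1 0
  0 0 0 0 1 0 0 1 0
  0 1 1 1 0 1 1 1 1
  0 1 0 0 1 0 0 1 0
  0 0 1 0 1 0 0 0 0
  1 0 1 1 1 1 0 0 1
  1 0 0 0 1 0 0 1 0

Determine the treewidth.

A width-2 tree decomposition is:
Bags: B1 = {5, 8, 9}  B2 = {3, 5, 8}  B3 = {1, 8, 9}  B4 = {3, 5, 7}  B5 = {4, 5, 8}  B6 = {5, 6, 8}  B7 = {2, 5, 6}
Tree: B1–B2, B1–B3, B2–B4, B1–B5, B2–B6, B6–B7
The largest bag has 3 vertices, giving width 2; this decomposition certifies tw(G) ≤ 2. Conversely, {1, 8, 9} is a clique of size 3, and the vertices of any clique must share a bag in every tree decomposition; so some bag has ≥ 3 vertices and tw(G) ≥ 2. Combining the bounds, tw(G) = 2.

2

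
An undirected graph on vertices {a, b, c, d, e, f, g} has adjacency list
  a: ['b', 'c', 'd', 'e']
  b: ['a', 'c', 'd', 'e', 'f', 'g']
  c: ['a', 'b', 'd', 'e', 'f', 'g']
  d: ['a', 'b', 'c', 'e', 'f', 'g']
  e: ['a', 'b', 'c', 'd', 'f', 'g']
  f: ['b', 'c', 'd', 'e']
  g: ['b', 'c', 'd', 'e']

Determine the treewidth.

4

A width-4 tree decomposition is:
Bags: B1 = {b, c, d, e, g}  B2 = {b, c, d, e, f}  B3 = {a, b, c, d, e}
Tree: B1–B2, B2–B3
Every bag has size at most 5, so the width is 5 − 1 = 4 and tw(G) ≤ 4. For the lower bound, the 5 vertices {b, c, d, e, g} are pairwise adjacent, and any tree decomposition puts a clique entirely inside one bag — forcing width ≥ 4. Hence tw(G) = 4 exactly.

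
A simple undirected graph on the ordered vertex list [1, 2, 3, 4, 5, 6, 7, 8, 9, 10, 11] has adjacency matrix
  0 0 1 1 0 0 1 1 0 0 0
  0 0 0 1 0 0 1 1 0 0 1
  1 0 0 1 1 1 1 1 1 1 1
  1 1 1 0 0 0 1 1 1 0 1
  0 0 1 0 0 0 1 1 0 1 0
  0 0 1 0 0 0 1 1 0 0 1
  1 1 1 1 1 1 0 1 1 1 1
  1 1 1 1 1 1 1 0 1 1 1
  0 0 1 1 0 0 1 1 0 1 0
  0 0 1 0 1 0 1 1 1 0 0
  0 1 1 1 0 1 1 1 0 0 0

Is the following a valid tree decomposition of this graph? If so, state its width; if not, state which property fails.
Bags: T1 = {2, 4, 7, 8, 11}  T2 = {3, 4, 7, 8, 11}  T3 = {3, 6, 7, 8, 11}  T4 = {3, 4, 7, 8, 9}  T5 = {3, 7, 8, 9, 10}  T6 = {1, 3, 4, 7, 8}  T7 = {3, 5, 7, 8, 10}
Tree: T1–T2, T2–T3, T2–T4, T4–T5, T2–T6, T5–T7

Every vertex of G appears in some bag (union = {1, 2, 3, 4, 5, 6, 7, 8, 9, 10, 11}); every edge is covered by a bag; and for each vertex v the set of bags containing v is connected in the bag tree. The decomposition is therefore valid. The largest bag has 5 vertices, so the width is 4.

Yes; width 4.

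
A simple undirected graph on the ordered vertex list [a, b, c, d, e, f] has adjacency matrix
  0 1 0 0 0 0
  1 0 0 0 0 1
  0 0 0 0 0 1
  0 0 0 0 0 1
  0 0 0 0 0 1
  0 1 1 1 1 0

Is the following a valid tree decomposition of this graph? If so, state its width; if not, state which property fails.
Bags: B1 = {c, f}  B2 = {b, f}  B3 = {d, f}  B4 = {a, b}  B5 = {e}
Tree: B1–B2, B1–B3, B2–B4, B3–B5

No — edge (f,e) lies in no bag.

A tree decomposition must satisfy three properties: every vertex lies in some bag; for every edge, both endpoints lie together in some bag; and for every vertex, the bags containing it form a connected subtree. Here edge (f,e) lies in no bag, so the decomposition is invalid.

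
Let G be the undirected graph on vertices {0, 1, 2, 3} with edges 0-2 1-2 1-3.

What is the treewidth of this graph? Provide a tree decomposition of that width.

The largest bag has 2 vertices, giving width 1; this decomposition certifies tw(G) ≤ 1. Any graph with an edge has treewidth ≥ 1, and G has the edge 0–2. The upper and lower bounds meet at 1, so that is the treewidth.

Treewidth 1.
Bags: B1 = {0, 2}  B2 = {1, 2}  B3 = {1, 3}
Tree: B1–B2, B2–B3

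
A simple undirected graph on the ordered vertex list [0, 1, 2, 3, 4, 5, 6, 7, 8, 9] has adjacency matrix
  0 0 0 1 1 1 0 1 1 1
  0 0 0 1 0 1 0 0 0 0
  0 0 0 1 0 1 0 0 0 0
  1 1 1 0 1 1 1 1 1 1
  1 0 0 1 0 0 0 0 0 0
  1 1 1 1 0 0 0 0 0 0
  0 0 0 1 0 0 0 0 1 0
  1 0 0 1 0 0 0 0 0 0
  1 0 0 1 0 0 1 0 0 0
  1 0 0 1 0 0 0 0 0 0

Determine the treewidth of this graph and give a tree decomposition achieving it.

The largest bag has 3 vertices, giving width 2; this decomposition certifies tw(G) ≤ 2. On the other hand G contains the 3-clique {0, 3, 4}. A clique must lie in a single bag of any decomposition, so no decomposition can have width below 2. Therefore the treewidth is 2.

Treewidth 2.
One such decomposition:
Bags: B1 = {0, 3, 5}  B2 = {2, 3, 5}  B3 = {0, 3, 4}  B4 = {1, 3, 5}  B5 = {0, 3, 9}  B6 = {0, 3, 8}  B7 = {3, 6, 8}  B8 = {0, 3, 7}
Tree: B1–B2, B1–B3, B1–B4, B1–B5, B1–B6, B6–B7, B1–B8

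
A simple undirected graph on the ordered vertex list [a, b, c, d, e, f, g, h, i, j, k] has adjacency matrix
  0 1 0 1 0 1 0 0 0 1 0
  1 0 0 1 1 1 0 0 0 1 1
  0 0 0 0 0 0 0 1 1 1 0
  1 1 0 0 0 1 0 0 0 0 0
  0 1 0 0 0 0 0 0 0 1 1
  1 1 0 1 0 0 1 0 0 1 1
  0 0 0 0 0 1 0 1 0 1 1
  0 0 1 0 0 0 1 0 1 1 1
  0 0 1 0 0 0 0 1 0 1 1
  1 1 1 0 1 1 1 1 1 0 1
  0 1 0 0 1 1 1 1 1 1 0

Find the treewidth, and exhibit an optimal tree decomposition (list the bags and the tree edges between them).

Treewidth 3.
One such decomposition:
Bags: B1 = {a, b, f, j}  B2 = {b, f, j, k}  B3 = {f, g, j, k}  B4 = {g, h, j, k}  B5 = {h, i, j, k}  B6 = {a, b, d, f}  B7 = {c, h, i, j}  B8 = {b, e, j, k}
Tree: B1–B2, B2–B3, B3–B4, B4–B5, B1–B6, B5–B7, B2–B8

Each bag holds 4 vertices, so the decomposition has width 3, which upper-bounds the treewidth. On the other hand G contains the 4-clique {a, b, d, f}. A clique must lie in a single bag of any decomposition, so no decomposition can have width below 3. Combining the bounds, tw(G) = 3.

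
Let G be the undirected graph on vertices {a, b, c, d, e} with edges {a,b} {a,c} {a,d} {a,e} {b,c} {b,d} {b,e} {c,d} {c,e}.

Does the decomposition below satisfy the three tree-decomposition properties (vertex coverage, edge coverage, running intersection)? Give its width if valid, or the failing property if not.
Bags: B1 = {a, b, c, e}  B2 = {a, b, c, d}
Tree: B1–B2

Every vertex of G appears in some bag (union = {a, b, c, d, e}); every edge is covered by a bag; and for each vertex v the set of bags containing v is connected in the bag tree. The decomposition is therefore valid. The largest bag has 4 vertices, so the width is 3.

Yes; width 3.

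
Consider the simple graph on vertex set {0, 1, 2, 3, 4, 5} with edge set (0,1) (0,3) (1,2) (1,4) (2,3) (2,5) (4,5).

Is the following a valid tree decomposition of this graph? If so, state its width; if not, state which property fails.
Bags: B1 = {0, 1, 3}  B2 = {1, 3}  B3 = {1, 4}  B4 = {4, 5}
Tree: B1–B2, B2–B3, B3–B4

A tree decomposition must satisfy three properties: every vertex lies in some bag; for every edge, both endpoints lie together in some bag; and for every vertex, the bags containing it form a connected subtree. Here vertex 2 appears in no bag, so the decomposition is invalid.

No — vertex 2 appears in no bag.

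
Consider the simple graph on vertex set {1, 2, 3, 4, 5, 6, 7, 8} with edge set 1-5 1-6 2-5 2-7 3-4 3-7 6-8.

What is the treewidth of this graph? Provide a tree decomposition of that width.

Treewidth 1.
One such decomposition:
Bags: B1 = {3, 4}  B2 = {3, 7}  B3 = {2, 7}  B4 = {2, 5}  B5 = {1, 5}  B6 = {1, 6}  B7 = {6, 8}
Tree: B1–B2, B2–B3, B3–B4, B4–B5, B5–B6, B6–B7

The largest bag has 2 vertices, giving width 1; this decomposition certifies tw(G) ≤ 1. Since G has at least one edge (e.g. 4–3), it is not an edgeless graph, so tw(G) ≥ 1. Combining the bounds, tw(G) = 1.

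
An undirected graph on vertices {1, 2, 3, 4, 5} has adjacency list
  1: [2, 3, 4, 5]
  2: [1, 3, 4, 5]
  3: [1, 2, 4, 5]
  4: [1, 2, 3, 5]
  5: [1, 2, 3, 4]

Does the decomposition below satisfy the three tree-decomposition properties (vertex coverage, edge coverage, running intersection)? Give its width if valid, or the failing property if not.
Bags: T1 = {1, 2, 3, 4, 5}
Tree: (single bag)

Every vertex of G appears in some bag (union = {1, 2, 3, 4, 5}); every edge is covered by a bag; and for each vertex v the set of bags containing v is connected in the bag tree. The decomposition is therefore valid. The largest bag has 5 vertices, so the width is 4.

Yes; width 4.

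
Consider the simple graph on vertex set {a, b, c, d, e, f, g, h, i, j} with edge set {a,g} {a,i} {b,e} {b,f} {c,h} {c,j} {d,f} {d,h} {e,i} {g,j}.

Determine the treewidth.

A width-2 tree decomposition is:
Bags: B1 = {b, d, f}  B2 = {b, d, h}  B3 = {b, c, h}  B4 = {b, c, j}  B5 = {b, g, j}  B6 = {a, b, g}  B7 = {a, b, i}  B8 = {b, e, i}
Tree: B1–B2, B2–B3, B3–B4, B4–B5, B5–B6, B6–B7, B7–B8
The largest bag has 3 vertices, giving width 2; this decomposition certifies tw(G) ≤ 2. For the lower bound, G contains the cycle b–f–d–h–c–j–g–a–i–e–b, so G is not a forest; only forests have treewidth ≤ 1, hence tw(G) ≥ 2. The upper and lower bounds meet at 2, so that is the treewidth.

2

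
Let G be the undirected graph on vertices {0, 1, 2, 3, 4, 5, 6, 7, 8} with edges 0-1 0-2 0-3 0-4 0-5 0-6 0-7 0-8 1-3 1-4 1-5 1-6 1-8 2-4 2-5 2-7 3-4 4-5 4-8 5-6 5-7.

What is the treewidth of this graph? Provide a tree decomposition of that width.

Treewidth 3.
One such decomposition:
Bags: B1 = {0, 1, 4, 5}  B2 = {0, 1, 3, 4}  B3 = {0, 2, 4, 5}  B4 = {0, 1, 5, 6}  B5 = {0, 2, 5, 7}  B6 = {0, 1, 4, 8}
Tree: B1–B2, B1–B3, B1–B4, B3–B5, B1–B6

The largest bag has 4 vertices, giving width 3; this decomposition certifies tw(G) ≤ 3. On the other hand G contains the 4-clique {0, 1, 4, 8}. A clique must lie in a single bag of any decomposition, so no decomposition can have width below 3. The upper and lower bounds meet at 3, so that is the treewidth.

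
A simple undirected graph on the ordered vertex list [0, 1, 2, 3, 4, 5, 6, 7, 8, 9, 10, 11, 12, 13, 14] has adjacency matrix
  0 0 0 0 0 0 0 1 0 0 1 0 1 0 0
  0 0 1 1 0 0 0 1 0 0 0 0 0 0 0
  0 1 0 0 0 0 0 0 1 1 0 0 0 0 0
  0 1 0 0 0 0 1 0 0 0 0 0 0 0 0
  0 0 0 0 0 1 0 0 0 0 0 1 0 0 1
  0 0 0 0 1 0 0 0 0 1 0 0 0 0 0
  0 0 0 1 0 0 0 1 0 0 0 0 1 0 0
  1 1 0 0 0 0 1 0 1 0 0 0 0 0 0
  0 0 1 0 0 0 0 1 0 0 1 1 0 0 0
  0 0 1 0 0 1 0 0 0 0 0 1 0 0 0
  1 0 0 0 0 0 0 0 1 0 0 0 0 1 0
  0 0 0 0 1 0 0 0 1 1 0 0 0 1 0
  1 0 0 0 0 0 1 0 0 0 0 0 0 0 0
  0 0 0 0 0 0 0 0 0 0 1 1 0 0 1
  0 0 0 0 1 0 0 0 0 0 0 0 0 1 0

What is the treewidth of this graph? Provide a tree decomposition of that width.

Every bag has size at most 4, so the width is 4 − 1 = 3 and tw(G) ≤ 3. For the lower bound: the 4 vertex sets {3,6,12}, {0}, {7}, {1,2,8,10} are disjoint, each induces a connected subgraph, and every pair is joined by at least one edge of G. Contracting each set to a single vertex therefore yields K_{4} as a minor, and since treewidth is minor-monotone, tw(G) ≥ tw(K_{4}) = 3. Combining the bounds, tw(G) = 3.

Treewidth 3.
Bags: B1 = {0, 3, 6, 12}  B2 = {0, 3, 6, 7}  B3 = {0, 1, 3, 7}  B4 = {0, 1, 7, 10}  B5 = {1, 7, 8, 10}  B6 = {1, 2, 8, 10}  B7 = {2, 8, 10, 13}  B8 = {2, 8, 11, 13}  B9 = {2, 9, 11, 13}  B10 = {9, 11, 13, 14}  B11 = {4, 9, 11, 14}  B12 = {4, 5, 9, 14}
Tree: B1–B2, B2–B3, B3–B4, B4–B5, B5–B6, B6–B7, B7–B8, B8–B9, B9–B10, B10–B11, B11–B12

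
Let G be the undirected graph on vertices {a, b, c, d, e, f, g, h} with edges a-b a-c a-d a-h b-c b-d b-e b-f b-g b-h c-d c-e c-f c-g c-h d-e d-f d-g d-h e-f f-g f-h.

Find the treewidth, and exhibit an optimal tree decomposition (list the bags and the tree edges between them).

Each bag holds 5 vertices, so the decomposition has width 4, which upper-bounds the treewidth. For the lower bound, the 5 vertices {a, b, c, d, h} are pairwise adjacent, and any tree decomposition puts a clique entirely inside one bag — forcing width ≥ 4. Combining the bounds, tw(G) = 4.

Treewidth 4.
Bags: B1 = {b, c, d, f, h}  B2 = {b, c, d, f, g}  B3 = {b, c, d, e, f}  B4 = {a, b, c, d, h}
Tree: B1–B2, B2–B3, B1–B4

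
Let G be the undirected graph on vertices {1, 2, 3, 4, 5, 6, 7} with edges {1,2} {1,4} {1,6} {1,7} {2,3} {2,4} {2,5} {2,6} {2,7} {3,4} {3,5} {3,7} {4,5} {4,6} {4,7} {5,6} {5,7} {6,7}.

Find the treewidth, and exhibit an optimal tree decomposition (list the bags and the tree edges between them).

Treewidth 4.
Bags: B1 = {2, 4, 5, 6, 7}  B2 = {1, 2, 4, 6, 7}  B3 = {2, 3, 4, 5, 7}
Tree: B1–B2, B1–B3

Each bag holds 5 vertices, so the decomposition has width 4, which upper-bounds the treewidth. On the other hand G contains the 5-clique {1, 2, 4, 6, 7}. A clique must lie in a single bag of any decomposition, so no decomposition can have width below 4. Therefore the treewidth is 4.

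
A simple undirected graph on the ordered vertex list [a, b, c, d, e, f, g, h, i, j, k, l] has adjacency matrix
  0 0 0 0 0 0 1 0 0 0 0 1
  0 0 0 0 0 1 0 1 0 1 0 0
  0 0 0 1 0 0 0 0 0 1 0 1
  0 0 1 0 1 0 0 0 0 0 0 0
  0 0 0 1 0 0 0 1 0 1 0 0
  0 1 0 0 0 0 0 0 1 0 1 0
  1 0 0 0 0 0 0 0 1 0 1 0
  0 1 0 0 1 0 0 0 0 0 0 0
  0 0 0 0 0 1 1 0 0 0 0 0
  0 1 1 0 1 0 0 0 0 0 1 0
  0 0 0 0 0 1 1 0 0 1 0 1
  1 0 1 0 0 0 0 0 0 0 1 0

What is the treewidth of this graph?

A width-3 tree decomposition is:
Bags: B1 = {a, f, g, i}  B2 = {a, f, g, k}  B3 = {a, f, k, l}  B4 = {b, f, k, l}  B5 = {b, j, k, l}  B6 = {b, c, j, l}  B7 = {b, c, h, j}  B8 = {c, e, h, j}  B9 = {c, d, e, h}
Tree: B1–B2, B2–B3, B3–B4, B4–B5, B5–B6, B6–B7, B7–B8, B8–B9
The largest bag has 4 vertices, giving width 3; this decomposition certifies tw(G) ≤ 3. For the lower bound: the 4 vertex sets {a,g,i}, {f}, {k}, {b,c,j,l} are disjoint, each induces a connected subgraph, and every pair is joined by at least one edge of G. Contracting each set to a single vertex therefore yields K_{4} as a minor, and since treewidth is minor-monotone, tw(G) ≥ tw(K_{4}) = 3. Hence tw(G) = 3 exactly.

3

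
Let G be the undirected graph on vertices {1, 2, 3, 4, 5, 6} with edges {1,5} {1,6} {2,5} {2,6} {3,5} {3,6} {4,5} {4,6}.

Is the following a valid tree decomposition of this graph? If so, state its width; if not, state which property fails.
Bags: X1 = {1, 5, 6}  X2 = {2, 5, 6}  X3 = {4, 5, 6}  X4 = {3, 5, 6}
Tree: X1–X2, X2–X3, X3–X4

Checking the three conditions: (i) the bags cover all of {1, 2, 3, 4, 5, 6}; (ii) for each edge, some bag contains both endpoints; (iii) the bags containing any fixed vertex form a subtree. All hold, so the decomposition is valid with width 3 − 1 = 2.

Yes; width 2.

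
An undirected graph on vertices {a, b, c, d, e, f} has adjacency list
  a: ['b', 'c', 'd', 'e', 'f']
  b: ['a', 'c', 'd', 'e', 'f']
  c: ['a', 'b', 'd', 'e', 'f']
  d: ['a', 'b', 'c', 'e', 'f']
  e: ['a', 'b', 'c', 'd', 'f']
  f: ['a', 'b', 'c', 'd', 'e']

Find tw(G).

5

A width-5 tree decomposition is:
Bags: B1 = {a, b, c, d, e, f}
Tree: (single bag)
A single bag containing all 6 vertices is trivially a valid decomposition of width 5. On the other hand G contains the 6-clique {a, b, c, d, e, f}. A clique must lie in a single bag of any decomposition, so no decomposition can have width below 5. Combining the bounds, tw(G) = 5.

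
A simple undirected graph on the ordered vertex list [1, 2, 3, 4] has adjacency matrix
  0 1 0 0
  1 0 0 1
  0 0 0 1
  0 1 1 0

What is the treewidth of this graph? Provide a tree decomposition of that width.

Each bag holds 2 vertices, so the decomposition has width 1, which upper-bounds the treewidth. Since G has at least one edge (e.g. 3–4), it is not an edgeless graph, so tw(G) ≥ 1. Hence tw(G) = 1 exactly.

Treewidth 1.
One optimal decomposition is:
Bags: B1 = {3, 4}  B2 = {2, 4}  B3 = {1, 2}
Tree: B1–B2, B2–B3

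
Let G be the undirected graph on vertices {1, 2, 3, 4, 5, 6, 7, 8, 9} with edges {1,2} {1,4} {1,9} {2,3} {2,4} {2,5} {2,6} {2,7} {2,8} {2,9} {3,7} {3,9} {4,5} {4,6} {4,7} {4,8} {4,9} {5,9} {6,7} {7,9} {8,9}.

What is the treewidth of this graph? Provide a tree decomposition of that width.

Treewidth 3.
One such decomposition:
Bags: B1 = {2, 4, 8, 9}  B2 = {2, 4, 7, 9}  B3 = {2, 4, 6, 7}  B4 = {2, 4, 5, 9}  B5 = {1, 2, 4, 9}  B6 = {2, 3, 7, 9}
Tree: B1–B2, B2–B3, B2–B4, B4–B5, B2–B6

Each bag holds 4 vertices, so the decomposition has width 3, which upper-bounds the treewidth. Conversely, {2, 3, 7, 9} is a clique of size 4, and the vertices of any clique must share a bag in every tree decomposition; so some bag has ≥ 4 vertices and tw(G) ≥ 3. Therefore the treewidth is 3.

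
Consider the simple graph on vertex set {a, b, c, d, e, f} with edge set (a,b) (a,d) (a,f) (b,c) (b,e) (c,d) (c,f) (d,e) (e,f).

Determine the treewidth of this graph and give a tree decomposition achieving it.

Treewidth 3.
One such decomposition:
Bags: B1 = {a, b, d, f}  B2 = {b, d, e, f}  B3 = {b, c, d, f}
Tree: B1–B2, B2–B3

Each bag holds 4 vertices, so the decomposition has width 3, which upper-bounds the treewidth. For the lower bound: the 4 vertex sets {a,f}, {d,e}, {b}, {c} are disjoint, each induces a connected subgraph, and every pair is joined by at least one edge of G. Contracting each set to a single vertex therefore yields K_{4} as a minor, and since treewidth is minor-monotone, tw(G) ≥ tw(K_{4}) = 3. Therefore the treewidth is 3.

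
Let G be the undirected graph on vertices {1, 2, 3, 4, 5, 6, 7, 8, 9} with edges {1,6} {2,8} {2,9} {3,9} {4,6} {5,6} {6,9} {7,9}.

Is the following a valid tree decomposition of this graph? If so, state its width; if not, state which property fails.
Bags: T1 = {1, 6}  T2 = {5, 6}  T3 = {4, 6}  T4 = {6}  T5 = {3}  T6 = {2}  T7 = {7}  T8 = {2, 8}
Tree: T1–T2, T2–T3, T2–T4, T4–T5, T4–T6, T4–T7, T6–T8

A tree decomposition must satisfy three properties: every vertex lies in some bag; for every edge, both endpoints lie together in some bag; and for every vertex, the bags containing it form a connected subtree. Here vertex 9 appears in no bag, so the decomposition is invalid.

No — vertex 9 appears in no bag.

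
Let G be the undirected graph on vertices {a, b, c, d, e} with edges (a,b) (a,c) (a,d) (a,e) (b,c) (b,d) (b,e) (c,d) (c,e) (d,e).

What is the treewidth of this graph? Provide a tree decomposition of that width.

With just one bag of size 5, the width is 5 − 1 = 4, so tw(G) ≤ 4. Conversely, {a, b, c, d, e} is a clique of size 5, and the vertices of any clique must share a bag in every tree decomposition; so some bag has ≥ 5 vertices and tw(G) ≥ 4. The upper and lower bounds meet at 4, so that is the treewidth.

Treewidth 4.
One optimal decomposition is:
Bags: B1 = {a, b, c, d, e}
Tree: (single bag)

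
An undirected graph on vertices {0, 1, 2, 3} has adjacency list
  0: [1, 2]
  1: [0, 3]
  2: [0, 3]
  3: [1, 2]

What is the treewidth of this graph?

A width-2 tree decomposition is:
Bags: B1 = {0, 1, 3}  B2 = {0, 2, 3}
Tree: B1–B2
Each bag holds 3 vertices, so the decomposition has width 2, which upper-bounds the treewidth. Since 3–1–0–2–3 is a cycle in G, G is not acyclic. Forests are exactly the graphs of treewidth ≤ 1, so tw(G) ≥ 2. Combining the bounds, tw(G) = 2.

2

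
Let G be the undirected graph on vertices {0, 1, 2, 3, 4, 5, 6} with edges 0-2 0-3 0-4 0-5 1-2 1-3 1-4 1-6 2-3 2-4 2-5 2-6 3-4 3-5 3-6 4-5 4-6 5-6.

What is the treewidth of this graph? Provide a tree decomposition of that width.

Each bag holds 5 vertices, so the decomposition has width 4, which upper-bounds the treewidth. On the other hand G contains the 5-clique {1, 2, 3, 4, 6}. A clique must lie in a single bag of any decomposition, so no decomposition can have width below 4. The upper and lower bounds meet at 4, so that is the treewidth.

Treewidth 4.
Bags: B1 = {2, 3, 4, 5, 6}  B2 = {1, 2, 3, 4, 6}  B3 = {0, 2, 3, 4, 5}
Tree: B1–B2, B1–B3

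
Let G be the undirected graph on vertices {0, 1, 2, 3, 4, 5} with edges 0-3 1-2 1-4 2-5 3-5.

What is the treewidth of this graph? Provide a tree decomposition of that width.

Treewidth 1.
One optimal decomposition is:
Bags: B1 = {0, 3}  B2 = {3, 5}  B3 = {2, 5}  B4 = {1, 2}  B5 = {1, 4}
Tree: B1–B2, B2–B3, B3–B4, B4–B5

The largest bag has 2 vertices, giving width 1; this decomposition certifies tw(G) ≤ 1. Since G has at least one edge (e.g. 0–3), it is not an edgeless graph, so tw(G) ≥ 1. Hence tw(G) = 1 exactly.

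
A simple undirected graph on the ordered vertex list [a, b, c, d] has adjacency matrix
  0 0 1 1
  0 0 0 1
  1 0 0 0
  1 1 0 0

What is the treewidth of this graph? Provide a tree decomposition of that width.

Treewidth 1.
One such decomposition:
Bags: B1 = {a, d}  B2 = {a, c}  B3 = {b, d}
Tree: B1–B2, B1–B3

Each bag holds 2 vertices, so the decomposition has width 1, which upper-bounds the treewidth. Since G has at least one edge (e.g. d–a), it is not an edgeless graph, so tw(G) ≥ 1. The upper and lower bounds meet at 1, so that is the treewidth.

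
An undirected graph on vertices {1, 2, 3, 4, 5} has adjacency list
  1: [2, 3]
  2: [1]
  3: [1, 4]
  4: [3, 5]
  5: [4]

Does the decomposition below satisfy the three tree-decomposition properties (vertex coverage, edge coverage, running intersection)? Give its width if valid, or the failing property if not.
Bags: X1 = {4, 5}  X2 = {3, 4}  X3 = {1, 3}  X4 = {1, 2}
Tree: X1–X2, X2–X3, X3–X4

Yes; width 1.

Every vertex of G appears in some bag (union = {1, 2, 3, 4, 5}); every edge is covered by a bag; and for each vertex v the set of bags containing v is connected in the bag tree. The decomposition is therefore valid. The largest bag has 2 vertices, so the width is 1.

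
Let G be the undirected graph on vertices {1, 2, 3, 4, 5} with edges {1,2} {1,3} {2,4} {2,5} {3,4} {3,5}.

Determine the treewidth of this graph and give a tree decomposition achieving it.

Every bag has size at most 3, so the width is 3 − 1 = 2 and tw(G) ≤ 2. The edges 3–4–2–5–3 form a cycle, so G is not a tree and its treewidth is at least 2. Combining the bounds, tw(G) = 2.

Treewidth 2.
One optimal decomposition is:
Bags: B1 = {2, 3, 4}  B2 = {2, 3, 5}  B3 = {1, 2, 3}
Tree: B1–B2, B2–B3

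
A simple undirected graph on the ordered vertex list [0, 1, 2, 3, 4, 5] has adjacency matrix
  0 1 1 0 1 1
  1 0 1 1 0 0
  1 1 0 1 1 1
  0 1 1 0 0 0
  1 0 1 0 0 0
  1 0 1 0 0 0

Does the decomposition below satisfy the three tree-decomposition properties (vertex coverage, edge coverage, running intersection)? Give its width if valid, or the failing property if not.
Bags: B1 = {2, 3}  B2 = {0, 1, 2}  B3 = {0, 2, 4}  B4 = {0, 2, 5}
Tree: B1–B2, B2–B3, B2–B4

No — edge (1,3) lies in no bag.

A tree decomposition must satisfy three properties: every vertex lies in some bag; for every edge, both endpoints lie together in some bag; and for every vertex, the bags containing it form a connected subtree. Here edge (1,3) lies in no bag, so the decomposition is invalid.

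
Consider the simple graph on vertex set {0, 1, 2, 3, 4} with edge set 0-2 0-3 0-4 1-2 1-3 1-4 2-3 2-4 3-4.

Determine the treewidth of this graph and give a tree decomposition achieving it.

Each bag holds 4 vertices, so the decomposition has width 3, which upper-bounds the treewidth. On the other hand G contains the 4-clique {0, 2, 3, 4}. A clique must lie in a single bag of any decomposition, so no decomposition can have width below 3. Therefore the treewidth is 3.

Treewidth 3.
Bags: B1 = {1, 2, 3, 4}  B2 = {0, 2, 3, 4}
Tree: B1–B2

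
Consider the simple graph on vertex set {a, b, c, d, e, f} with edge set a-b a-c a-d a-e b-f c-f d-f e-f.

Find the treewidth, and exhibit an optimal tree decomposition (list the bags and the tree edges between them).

Treewidth 2.
Bags: B1 = {a, d, f}  B2 = {a, e, f}  B3 = {a, c, f}  B4 = {a, b, f}
Tree: B1–B2, B2–B3, B3–B4

Each bag holds 3 vertices, so the decomposition has width 2, which upper-bounds the treewidth. For the lower bound, G contains the cycle a–d–f–e–a, so G is not a forest; only forests have treewidth ≤ 1, hence tw(G) ≥ 2. The upper and lower bounds meet at 2, so that is the treewidth.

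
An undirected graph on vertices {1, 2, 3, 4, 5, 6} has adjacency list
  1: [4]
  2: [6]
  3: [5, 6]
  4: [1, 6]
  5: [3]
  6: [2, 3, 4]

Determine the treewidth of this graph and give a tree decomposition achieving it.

Treewidth 1.
Bags: B1 = {2, 6}  B2 = {3, 6}  B3 = {4, 6}  B4 = {1, 4}  B5 = {3, 5}
Tree: B1–B2, B2–B3, B3–B4, B2–B5

Each bag holds 2 vertices, so the decomposition has width 1, which upper-bounds the treewidth. Any graph with an edge has treewidth ≥ 1, and G has the edge 2–6. Hence tw(G) = 1 exactly.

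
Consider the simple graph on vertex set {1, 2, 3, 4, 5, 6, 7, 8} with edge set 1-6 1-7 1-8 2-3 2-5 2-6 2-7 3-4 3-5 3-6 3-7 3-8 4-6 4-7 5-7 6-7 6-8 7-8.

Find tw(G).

3

A width-3 tree decomposition is:
Bags: B1 = {2, 3, 6, 7}  B2 = {2, 3, 5, 7}  B3 = {3, 6, 7, 8}  B4 = {1, 6, 7, 8}  B5 = {3, 4, 6, 7}
Tree: B1–B2, B1–B3, B3–B4, B3–B5
The largest bag has 4 vertices, giving width 3; this decomposition certifies tw(G) ≤ 3. Conversely, {1, 6, 7, 8} is a clique of size 4, and the vertices of any clique must share a bag in every tree decomposition; so some bag has ≥ 4 vertices and tw(G) ≥ 3. Combining the bounds, tw(G) = 3.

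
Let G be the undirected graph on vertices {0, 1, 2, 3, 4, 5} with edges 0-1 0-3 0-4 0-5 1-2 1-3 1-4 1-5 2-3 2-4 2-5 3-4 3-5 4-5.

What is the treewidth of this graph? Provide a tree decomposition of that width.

Treewidth 4.
One optimal decomposition is:
Bags: B1 = {0, 1, 3, 4, 5}  B2 = {1, 2, 3, 4, 5}
Tree: B1–B2

The largest bag has 5 vertices, giving width 4; this decomposition certifies tw(G) ≤ 4. On the other hand G contains the 5-clique {0, 1, 3, 4, 5}. A clique must lie in a single bag of any decomposition, so no decomposition can have width below 4. Hence tw(G) = 4 exactly.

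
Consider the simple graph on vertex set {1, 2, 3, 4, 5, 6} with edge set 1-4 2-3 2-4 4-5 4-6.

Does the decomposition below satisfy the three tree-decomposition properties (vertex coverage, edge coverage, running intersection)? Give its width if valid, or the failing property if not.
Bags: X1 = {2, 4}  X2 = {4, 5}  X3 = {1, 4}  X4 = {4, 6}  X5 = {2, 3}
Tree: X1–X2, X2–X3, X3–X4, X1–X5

Yes; width 1.

Vertex coverage: the bags together contain {1, 2, 3, 4, 5, 6}, the full vertex set. Edge coverage: each edge of G has both endpoints in at least one bag. Running intersection: for every vertex, the bags containing it form a connected subtree. All three properties hold, so this is a valid tree decomposition of width max|bag| − 1 = 1, and hence tw(G) ≤ 1.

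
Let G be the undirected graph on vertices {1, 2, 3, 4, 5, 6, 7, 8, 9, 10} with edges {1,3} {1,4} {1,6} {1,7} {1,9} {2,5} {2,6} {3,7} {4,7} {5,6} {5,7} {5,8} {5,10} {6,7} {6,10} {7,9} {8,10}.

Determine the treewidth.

A width-2 tree decomposition is:
Bags: B1 = {1, 7, 9}  B2 = {1, 3, 7}  B3 = {1, 6, 7}  B4 = {5, 6, 7}  B5 = {2, 5, 6}  B6 = {5, 6, 10}  B7 = {5, 8, 10}  B8 = {1, 4, 7}
Tree: B1–B2, B2–B3, B3–B4, B4–B5, B4–B6, B6–B7, B3–B8
Each bag holds 3 vertices, so the decomposition has width 2, which upper-bounds the treewidth. Conversely, {5, 8, 10} is a clique of size 3, and the vertices of any clique must share a bag in every tree decomposition; so some bag has ≥ 3 vertices and tw(G) ≥ 2. Therefore the treewidth is 2.

2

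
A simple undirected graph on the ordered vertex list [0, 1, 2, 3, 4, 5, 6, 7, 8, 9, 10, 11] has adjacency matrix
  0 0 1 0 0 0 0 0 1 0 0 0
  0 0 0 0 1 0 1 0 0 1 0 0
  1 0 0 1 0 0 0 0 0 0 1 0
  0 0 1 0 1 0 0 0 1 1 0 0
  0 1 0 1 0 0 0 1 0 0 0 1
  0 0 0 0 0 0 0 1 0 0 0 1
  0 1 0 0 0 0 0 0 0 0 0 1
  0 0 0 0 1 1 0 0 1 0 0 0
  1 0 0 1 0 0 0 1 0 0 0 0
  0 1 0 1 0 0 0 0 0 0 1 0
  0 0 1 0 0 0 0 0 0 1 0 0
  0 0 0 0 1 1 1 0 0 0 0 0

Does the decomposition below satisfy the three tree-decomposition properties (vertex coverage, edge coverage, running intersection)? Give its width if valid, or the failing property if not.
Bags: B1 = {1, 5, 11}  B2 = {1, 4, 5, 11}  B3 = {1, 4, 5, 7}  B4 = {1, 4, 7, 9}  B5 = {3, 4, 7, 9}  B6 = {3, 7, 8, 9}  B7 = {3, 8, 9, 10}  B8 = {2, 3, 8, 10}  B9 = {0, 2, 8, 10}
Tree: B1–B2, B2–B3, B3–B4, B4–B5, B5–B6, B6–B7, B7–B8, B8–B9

No — vertex 6 appears in no bag.

A tree decomposition must satisfy three properties: every vertex lies in some bag; for every edge, both endpoints lie together in some bag; and for every vertex, the bags containing it form a connected subtree. Here vertex 6 appears in no bag, so the decomposition is invalid.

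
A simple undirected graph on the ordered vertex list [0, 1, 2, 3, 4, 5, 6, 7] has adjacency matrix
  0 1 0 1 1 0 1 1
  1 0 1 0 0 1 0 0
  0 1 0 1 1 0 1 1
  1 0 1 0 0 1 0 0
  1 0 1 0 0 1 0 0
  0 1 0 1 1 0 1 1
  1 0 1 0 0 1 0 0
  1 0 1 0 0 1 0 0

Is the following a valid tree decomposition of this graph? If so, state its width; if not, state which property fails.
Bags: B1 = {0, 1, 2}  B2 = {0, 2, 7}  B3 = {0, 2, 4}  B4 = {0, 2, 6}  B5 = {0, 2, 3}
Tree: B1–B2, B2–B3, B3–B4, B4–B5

A tree decomposition must satisfy three properties: every vertex lies in some bag; for every edge, both endpoints lie together in some bag; and for every vertex, the bags containing it form a connected subtree. Here vertex 5 appears in no bag, so the decomposition is invalid.

No — vertex 5 appears in no bag.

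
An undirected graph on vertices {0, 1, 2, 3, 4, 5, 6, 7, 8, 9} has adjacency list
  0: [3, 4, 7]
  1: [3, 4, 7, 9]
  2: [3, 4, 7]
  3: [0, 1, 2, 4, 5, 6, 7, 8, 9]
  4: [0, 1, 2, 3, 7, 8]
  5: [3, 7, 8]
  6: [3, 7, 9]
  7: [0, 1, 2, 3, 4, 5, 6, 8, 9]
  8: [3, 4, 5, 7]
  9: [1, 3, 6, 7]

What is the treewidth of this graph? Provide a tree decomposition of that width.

Treewidth 3.
One such decomposition:
Bags: B1 = {3, 4, 7, 8}  B2 = {1, 3, 4, 7}  B3 = {1, 3, 7, 9}  B4 = {3, 6, 7, 9}  B5 = {0, 3, 4, 7}  B6 = {3, 5, 7, 8}  B7 = {2, 3, 4, 7}
Tree: B1–B2, B2–B3, B3–B4, B1–B5, B1–B6, B2–B7

Every bag has size at most 4, so the width is 4 − 1 = 3 and tw(G) ≤ 3. For the lower bound, the 4 vertices {1, 3, 7, 9} are pairwise adjacent, and any tree decomposition puts a clique entirely inside one bag — forcing width ≥ 3. Combining the bounds, tw(G) = 3.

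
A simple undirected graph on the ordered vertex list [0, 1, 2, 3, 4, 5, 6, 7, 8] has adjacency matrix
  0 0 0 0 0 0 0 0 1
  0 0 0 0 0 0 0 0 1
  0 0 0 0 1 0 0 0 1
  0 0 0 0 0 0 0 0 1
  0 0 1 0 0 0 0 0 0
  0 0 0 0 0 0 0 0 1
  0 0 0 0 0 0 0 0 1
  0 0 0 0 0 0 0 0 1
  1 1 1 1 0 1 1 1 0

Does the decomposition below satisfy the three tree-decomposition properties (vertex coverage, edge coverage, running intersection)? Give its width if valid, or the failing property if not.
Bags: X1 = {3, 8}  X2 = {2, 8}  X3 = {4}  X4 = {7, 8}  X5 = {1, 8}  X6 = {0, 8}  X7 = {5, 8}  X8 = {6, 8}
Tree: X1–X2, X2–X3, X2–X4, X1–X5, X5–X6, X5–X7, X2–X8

No — edge (2,4) lies in no bag.

A tree decomposition must satisfy three properties: every vertex lies in some bag; for every edge, both endpoints lie together in some bag; and for every vertex, the bags containing it form a connected subtree. Here edge (2,4) lies in no bag, so the decomposition is invalid.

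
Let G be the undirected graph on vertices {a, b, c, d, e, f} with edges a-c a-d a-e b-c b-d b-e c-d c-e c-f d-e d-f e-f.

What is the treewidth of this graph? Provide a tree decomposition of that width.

Treewidth 3.
Bags: B1 = {c, d, e, f}  B2 = {a, c, d, e}  B3 = {b, c, d, e}
Tree: B1–B2, B1–B3

The largest bag has 4 vertices, giving width 3; this decomposition certifies tw(G) ≤ 3. Conversely, {a, c, d, e} is a clique of size 4, and the vertices of any clique must share a bag in every tree decomposition; so some bag has ≥ 4 vertices and tw(G) ≥ 3. The upper and lower bounds meet at 3, so that is the treewidth.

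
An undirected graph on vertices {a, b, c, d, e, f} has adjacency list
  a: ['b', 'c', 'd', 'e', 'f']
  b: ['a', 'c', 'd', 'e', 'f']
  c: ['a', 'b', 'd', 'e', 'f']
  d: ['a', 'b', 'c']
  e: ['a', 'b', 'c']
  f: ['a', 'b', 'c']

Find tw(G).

3

A width-3 tree decomposition is:
Bags: B1 = {a, b, c, e}  B2 = {a, b, c, f}  B3 = {a, b, c, d}
Tree: B1–B2, B1–B3
Every bag has size at most 4, so the width is 4 − 1 = 3 and tw(G) ≤ 3. Conversely, {a, b, c, d} is a clique of size 4, and the vertices of any clique must share a bag in every tree decomposition; so some bag has ≥ 4 vertices and tw(G) ≥ 3. Combining the bounds, tw(G) = 3.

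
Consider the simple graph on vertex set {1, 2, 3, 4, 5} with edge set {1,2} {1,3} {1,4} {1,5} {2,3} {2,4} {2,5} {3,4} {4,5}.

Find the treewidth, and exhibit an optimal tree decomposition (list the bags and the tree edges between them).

Every bag has size at most 4, so the width is 4 − 1 = 3 and tw(G) ≤ 3. On the other hand G contains the 4-clique {1, 2, 3, 4}. A clique must lie in a single bag of any decomposition, so no decomposition can have width below 3. Hence tw(G) = 3 exactly.

Treewidth 3.
One optimal decomposition is:
Bags: B1 = {1, 2, 4, 5}  B2 = {1, 2, 3, 4}
Tree: B1–B2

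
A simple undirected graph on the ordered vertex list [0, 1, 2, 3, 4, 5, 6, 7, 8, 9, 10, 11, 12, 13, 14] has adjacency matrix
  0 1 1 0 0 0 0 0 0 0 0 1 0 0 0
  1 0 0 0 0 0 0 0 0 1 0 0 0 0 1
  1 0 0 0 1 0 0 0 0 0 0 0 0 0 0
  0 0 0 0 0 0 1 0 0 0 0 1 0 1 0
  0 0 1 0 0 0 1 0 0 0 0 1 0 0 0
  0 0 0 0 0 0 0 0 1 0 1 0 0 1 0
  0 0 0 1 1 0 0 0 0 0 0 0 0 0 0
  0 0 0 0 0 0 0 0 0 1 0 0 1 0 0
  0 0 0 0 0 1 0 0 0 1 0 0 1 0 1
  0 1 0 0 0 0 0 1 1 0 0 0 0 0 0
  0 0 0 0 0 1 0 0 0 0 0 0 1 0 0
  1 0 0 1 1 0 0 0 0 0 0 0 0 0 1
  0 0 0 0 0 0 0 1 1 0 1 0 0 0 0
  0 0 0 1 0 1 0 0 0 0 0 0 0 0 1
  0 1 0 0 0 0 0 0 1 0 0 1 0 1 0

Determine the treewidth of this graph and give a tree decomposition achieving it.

Treewidth 3.
Bags: B1 = {5, 7, 10, 12}  B2 = {5, 7, 8, 12}  B3 = {5, 7, 8, 9}  B4 = {5, 8, 9, 13}  B5 = {8, 9, 13, 14}  B6 = {1, 9, 13, 14}  B7 = {1, 3, 13, 14}  B8 = {1, 3, 11, 14}  B9 = {0, 1, 3, 11}  B10 = {0, 3, 6, 11}  B11 = {0, 4, 6, 11}  B12 = {0, 2, 4, 6}
Tree: B1–B2, B2–B3, B3–B4, B4–B5, B5–B6, B6–B7, B7–B8, B8–B9, B9–B10, B10–B11, B11–B12

The largest bag has 4 vertices, giving width 3; this decomposition certifies tw(G) ≤ 3. For the lower bound: the 4 vertex sets {7,10,12}, {5}, {8}, {1,9,13,14} are disjoint, each induces a connected subgraph, and every pair is joined by at least one edge of G. Contracting each set to a single vertex therefore yields K_{4} as a minor, and since treewidth is minor-monotone, tw(G) ≥ tw(K_{4}) = 3. The upper and lower bounds meet at 3, so that is the treewidth.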